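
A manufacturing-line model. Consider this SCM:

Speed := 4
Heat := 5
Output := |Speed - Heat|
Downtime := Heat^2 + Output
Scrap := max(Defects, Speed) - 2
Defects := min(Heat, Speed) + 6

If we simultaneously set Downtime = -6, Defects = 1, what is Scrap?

2

Under do(Downtime = -6, Defects = 1), each intervened variable's structural equation is replaced by its fixed value.
Scrap = max(Defects, Speed) - 2  [with Defects=1, Speed=4]  = 2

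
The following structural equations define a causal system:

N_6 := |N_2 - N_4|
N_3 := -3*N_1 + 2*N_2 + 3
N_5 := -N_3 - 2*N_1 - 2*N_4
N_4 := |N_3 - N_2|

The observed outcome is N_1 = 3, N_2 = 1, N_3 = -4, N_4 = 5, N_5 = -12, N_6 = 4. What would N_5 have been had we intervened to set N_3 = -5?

do(N_3=-5) replaces the equation N_3 := -3*N_1 + 2*N_2 + 3 with the constant N_3 = -5.
N_4 = |N_3 - N_2|  [with N_3=-5, N_2=1]  = 6
N_5 = -N_3 - 2*N_1 - 2*N_4  [with N_3=-5, N_1=3, N_4=6]  = -13

-13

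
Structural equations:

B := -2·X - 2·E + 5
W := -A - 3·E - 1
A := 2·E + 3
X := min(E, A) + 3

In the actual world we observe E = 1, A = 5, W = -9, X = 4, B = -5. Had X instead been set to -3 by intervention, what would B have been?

9

Intervening sets X = -3 and removes its equation (X := min(E, A) + 3).
B = -2·X - 2·E + 5  [with X=-3, E=1]  = 9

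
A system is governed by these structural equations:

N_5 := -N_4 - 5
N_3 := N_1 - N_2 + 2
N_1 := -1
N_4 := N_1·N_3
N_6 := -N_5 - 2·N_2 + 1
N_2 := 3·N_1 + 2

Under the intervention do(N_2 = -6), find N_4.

Under do(N_2=-6), the mechanism N_2 := 3·N_1 + 2 is discarded; N_2 is fixed at -6.
N_3 = N_1 - N_2 + 2  [with N_1=-1, N_2=-6]  = 7
N_4 = N_1·N_3  [with N_1=-1, N_3=7]  = -7

-7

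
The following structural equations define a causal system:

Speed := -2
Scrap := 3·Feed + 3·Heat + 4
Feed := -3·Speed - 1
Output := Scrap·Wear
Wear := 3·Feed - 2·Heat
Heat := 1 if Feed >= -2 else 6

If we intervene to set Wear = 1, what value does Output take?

Under do(Wear=1), the mechanism Wear := 3·Feed - 2·Heat is discarded; Wear is fixed at 1.
Feed = -3·Speed - 1  [with Speed=-2]  = 5
Heat = 1 if Feed >= -2 else 6  [with Feed=5]  = 1
Scrap = 3·Feed + 3·Heat + 4  [with Feed=5, Heat=1]  = 22
Output = Scrap·Wear  [with Scrap=22, Wear=1]  = 22

22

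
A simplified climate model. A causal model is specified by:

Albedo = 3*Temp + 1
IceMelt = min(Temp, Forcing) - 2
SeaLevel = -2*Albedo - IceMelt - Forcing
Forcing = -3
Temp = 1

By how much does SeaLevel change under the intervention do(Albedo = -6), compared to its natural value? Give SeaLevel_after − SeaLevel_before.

Intervening sets Albedo = -6 and removes its equation (Albedo = 3*Temp + 1).
IceMelt = min(Temp, Forcing) - 2  [with Temp=1, Forcing=-3]  = -5
SeaLevel = -2*Albedo - IceMelt - Forcing  [with Albedo=-6, IceMelt=-5, Forcing=-3]  = 20
Without intervention: IceMelt = min(Temp, Forcing) - 2  [with Temp=1, Forcing=-3]  = -5; Albedo = 3*Temp + 1  [with Temp=1]  = 4; SeaLevel = -2*Albedo - IceMelt - Forcing  [with Albedo=4, IceMelt=-5, Forcing=-3]  = 0.
Change = 20 − 0 = 20.

20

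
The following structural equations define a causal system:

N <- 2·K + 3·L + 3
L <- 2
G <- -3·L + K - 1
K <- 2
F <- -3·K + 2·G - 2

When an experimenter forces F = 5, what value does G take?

-5

Under do(F=5), the mechanism F <- -3·K + 2·G - 2 is discarded; F is fixed at 5.
Since G is not a descendant of the intervened variable, it is unaffected.
G = -3·L + K - 1  [with L=2, K=2]  = -5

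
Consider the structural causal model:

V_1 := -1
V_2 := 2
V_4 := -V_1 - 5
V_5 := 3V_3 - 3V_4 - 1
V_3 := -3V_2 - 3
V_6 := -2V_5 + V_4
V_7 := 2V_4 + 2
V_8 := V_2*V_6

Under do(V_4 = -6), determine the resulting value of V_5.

Intervening sets V_4 = -6 and removes its equation (V_4 := -V_1 - 5).
V_3 = -3V_2 - 3  [with V_2=2]  = -9
V_5 = 3V_3 - 3V_4 - 1  [with V_3=-9, V_4=-6]  = -10

-10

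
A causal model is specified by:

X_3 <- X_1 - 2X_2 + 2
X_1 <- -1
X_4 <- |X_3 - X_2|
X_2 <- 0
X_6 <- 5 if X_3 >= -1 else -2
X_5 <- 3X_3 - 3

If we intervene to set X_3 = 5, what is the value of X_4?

The intervention breaks the incoming arrows to X_3: X_3 <- X_1 - 2X_2 + 2 no longer applies, and X_3 = 5.
X_4 = |X_3 - X_2|  [with X_3=5, X_2=0]  = 5

5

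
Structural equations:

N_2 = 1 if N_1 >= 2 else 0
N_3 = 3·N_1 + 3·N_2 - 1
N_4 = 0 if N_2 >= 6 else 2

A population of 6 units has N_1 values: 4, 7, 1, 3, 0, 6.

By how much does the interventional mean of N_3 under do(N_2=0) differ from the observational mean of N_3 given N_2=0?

The intervention sets N_2=0 in all 6 units regardless of N_1. Recomputing N_3 per unit gives 11, 20, 2, 8, -1, 17; average 9.5.
Conditioning on N_2=0 selects the 2 unit(s) with N_1 ∈ {1, 0}. Their N_3 values: 2, -1. Mean = 0.5.
Difference = 9.5 − 0.5 = 9.

9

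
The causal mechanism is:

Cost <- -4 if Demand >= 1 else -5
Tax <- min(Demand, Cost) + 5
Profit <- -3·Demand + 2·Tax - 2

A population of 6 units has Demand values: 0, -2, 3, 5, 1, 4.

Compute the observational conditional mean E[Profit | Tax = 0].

E[Profit|Tax=0] averages over only the 2 units with Tax=0 (Demand = 0, -2): Profit = -2, 4, mean 1.

1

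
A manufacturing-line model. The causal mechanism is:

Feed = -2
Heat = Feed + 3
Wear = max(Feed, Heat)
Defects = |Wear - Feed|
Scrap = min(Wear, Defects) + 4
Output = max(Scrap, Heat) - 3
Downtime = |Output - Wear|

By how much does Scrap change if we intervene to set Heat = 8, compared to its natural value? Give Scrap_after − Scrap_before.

do(Heat=8) replaces the equation Heat = Feed + 3 with the constant Heat = 8.
Wear = max(Feed, Heat)  [with Feed=-2, Heat=8]  = 8
Defects = |Wear - Feed|  [with Wear=8, Feed=-2]  = 10
Scrap = min(Wear, Defects) + 4  [with Wear=8, Defects=10]  = 12
Without intervention: Heat = Feed + 3  [with Feed=-2]  = 1; Wear = max(Feed, Heat)  [with Feed=-2, Heat=1]  = 1; Defects = |Wear - Feed|  [with Wear=1, Feed=-2]  = 3; Scrap = min(Wear, Defects) + 4  [with Wear=1, Defects=3]  = 5.
Change = 12 − 5 = 7.

7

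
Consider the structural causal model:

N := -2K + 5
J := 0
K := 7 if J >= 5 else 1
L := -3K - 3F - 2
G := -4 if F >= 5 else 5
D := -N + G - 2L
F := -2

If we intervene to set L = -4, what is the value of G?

5

Under do(L=-4), the mechanism L := -3K - 3F - 2 is discarded; L is fixed at -4.
Since G is not a descendant of the intervened variable, it is unaffected.
G = -4 if F >= 5 else 5  [with F=-2]  = 5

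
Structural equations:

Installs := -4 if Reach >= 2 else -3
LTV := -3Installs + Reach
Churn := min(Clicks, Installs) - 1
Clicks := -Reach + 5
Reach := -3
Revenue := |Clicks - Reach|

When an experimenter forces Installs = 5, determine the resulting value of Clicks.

8

Under do(Installs=5), the mechanism Installs := -4 if Reach >= 2 else -3 is discarded; Installs is fixed at 5.
Since Clicks is not a descendant of the intervened variable, it is unaffected.
Clicks = -Reach + 5  [with Reach=-3]  = 8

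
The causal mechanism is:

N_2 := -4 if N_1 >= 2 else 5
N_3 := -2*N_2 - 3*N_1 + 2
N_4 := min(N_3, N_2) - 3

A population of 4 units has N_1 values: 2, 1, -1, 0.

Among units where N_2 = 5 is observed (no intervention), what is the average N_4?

-11

Conditioning on N_2=5 selects the 3 unit(s) with N_1 ∈ {1, -1, 0}. Their N_4 values: -14, -8, -11. Mean = -11.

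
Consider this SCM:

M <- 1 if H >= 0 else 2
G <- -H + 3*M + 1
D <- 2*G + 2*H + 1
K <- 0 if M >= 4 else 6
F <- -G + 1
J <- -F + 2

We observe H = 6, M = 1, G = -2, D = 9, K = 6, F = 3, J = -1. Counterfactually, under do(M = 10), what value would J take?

Under do(M=10), the mechanism M <- 1 if H >= 0 else 2 is discarded; M is fixed at 10.
G = -H + 3*M + 1  [with H=6, M=10]  = 25
F = -G + 1  [with G=25]  = -24
J = -F + 2  [with F=-24]  = 26

26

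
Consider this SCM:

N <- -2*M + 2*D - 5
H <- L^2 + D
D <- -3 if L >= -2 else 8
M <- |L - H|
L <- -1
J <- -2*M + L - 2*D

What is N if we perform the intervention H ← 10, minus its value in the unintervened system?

The intervention breaks the incoming arrows to H: H <- L^2 + D no longer applies, and H = 10.
D = -3 if L >= -2 else 8  [with L=-1]  = -3
M = |L - H|  [with L=-1, H=10]  = 11
N = -2*M + 2*D - 5  [with M=11, D=-3]  = -33
Without intervention: D = -3 if L >= -2 else 8  [with L=-1]  = -3; H = L^2 + D  [with L=-1, D=-3]  = -2; M = |L - H|  [with L=-1, H=-2]  = 1; N = -2*M + 2*D - 5  [with M=1, D=-3]  = -13.
Change = -33 − (-13) = -20.

-20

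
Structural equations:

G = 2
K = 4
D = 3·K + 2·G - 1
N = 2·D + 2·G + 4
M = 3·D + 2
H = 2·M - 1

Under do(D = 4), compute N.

The intervention breaks the incoming arrows to D: D = 3·K + 2·G - 1 no longer applies, and D = 4.
N = 2·D + 2·G + 4  [with D=4, G=2]  = 16

16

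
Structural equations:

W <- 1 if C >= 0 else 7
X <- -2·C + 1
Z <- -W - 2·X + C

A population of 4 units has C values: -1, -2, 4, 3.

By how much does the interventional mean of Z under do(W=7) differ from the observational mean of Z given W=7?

12.5

do(W=7) breaks W's dependence on C. With W=7 fixed, Z across the units is -14, -19, 11, 6, mean -4.
E[Z|W=7] averages over only the 2 units with W=7 (C = -1, -2): Z = -14, -19, mean -16.5.
Difference = -4 − (-16.5) = 12.5.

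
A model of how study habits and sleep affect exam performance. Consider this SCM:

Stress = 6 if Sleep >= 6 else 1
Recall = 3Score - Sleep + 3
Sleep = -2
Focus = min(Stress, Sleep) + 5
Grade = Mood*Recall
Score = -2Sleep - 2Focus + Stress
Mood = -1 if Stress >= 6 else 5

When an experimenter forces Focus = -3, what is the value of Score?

The intervention breaks the incoming arrows to Focus: Focus = min(Stress, Sleep) + 5 no longer applies, and Focus = -3.
Stress = 6 if Sleep >= 6 else 1  [with Sleep=-2]  = 1
Score = -2Sleep - 2Focus + Stress  [with Sleep=-2, Focus=-3, Stress=1]  = 11

11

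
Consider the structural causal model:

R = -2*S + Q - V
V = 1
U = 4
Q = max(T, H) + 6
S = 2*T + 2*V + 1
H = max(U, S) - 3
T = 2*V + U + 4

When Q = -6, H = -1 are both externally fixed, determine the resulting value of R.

Setting Q = -6, H = -1 by intervention discards those variables' equations.
T = 2*V + U + 4  [with V=1, U=4]  = 10
S = 2*T + 2*V + 1  [with T=10, V=1]  = 23
R = -2*S + Q - V  [with S=23, Q=-6, V=1]  = -53

-53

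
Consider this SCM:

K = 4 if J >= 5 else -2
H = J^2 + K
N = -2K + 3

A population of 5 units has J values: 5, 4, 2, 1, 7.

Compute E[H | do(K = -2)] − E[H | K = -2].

Under do(K=-2), K's equation is replaced by K=-2 for every unit. Per-unit H: 23, 14, 2, -1, 47. Mean = 17.
E[H|K=-2] averages over only the 3 units with K=-2 (J = 4, 2, 1): H = 14, 2, -1, mean 5.
Difference = 17 − 5 = 12.

12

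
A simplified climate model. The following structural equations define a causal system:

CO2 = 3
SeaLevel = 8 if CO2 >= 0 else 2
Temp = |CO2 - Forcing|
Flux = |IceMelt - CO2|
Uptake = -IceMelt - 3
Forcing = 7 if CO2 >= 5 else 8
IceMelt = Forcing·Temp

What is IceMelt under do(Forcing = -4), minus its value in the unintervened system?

-68

Under do(Forcing=-4), the mechanism Forcing = 7 if CO2 >= 5 else 8 is discarded; Forcing is fixed at -4.
Temp = |CO2 - Forcing|  [with CO2=3, Forcing=-4]  = 7
IceMelt = Forcing·Temp  [with Forcing=-4, Temp=7]  = -28
Without intervention: Forcing = 7 if CO2 >= 5 else 8  [with CO2=3]  = 8; Temp = |CO2 - Forcing|  [with CO2=3, Forcing=8]  = 5; IceMelt = Forcing·Temp  [with Forcing=8, Temp=5]  = 40.
Change = -28 − 40 = -68.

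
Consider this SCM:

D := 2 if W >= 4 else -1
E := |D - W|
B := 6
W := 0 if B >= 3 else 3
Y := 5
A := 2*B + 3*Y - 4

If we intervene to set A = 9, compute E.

Under do(A=9), the mechanism A := 2*B + 3*Y - 4 is discarded; A is fixed at 9.
Since E is not a descendant of the intervened variable, it is unaffected.
W = 0 if B >= 3 else 3  [with B=6]  = 0
D = 2 if W >= 4 else -1  [with W=0]  = -1
E = |D - W|  [with D=-1, W=0]  = 1

1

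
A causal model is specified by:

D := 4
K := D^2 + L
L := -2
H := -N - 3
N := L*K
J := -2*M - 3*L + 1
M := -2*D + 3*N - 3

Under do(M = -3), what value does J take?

The intervention breaks the incoming arrows to M: M := -2*D + 3*N - 3 no longer applies, and M = -3.
J = -2*M - 3*L + 1  [with M=-3, L=-2]  = 13

13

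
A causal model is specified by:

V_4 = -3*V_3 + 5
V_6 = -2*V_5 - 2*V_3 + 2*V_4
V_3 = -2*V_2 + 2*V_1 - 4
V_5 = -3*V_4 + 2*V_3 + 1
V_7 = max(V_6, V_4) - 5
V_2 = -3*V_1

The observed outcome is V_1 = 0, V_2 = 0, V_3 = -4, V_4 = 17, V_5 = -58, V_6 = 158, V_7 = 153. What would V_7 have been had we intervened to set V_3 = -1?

The intervention breaks the incoming arrows to V_3: V_3 = -2*V_2 + 2*V_1 - 4 no longer applies, and V_3 = -1.
V_4 = -3*V_3 + 5  [with V_3=-1]  = 8
V_5 = -3*V_4 + 2*V_3 + 1  [with V_4=8, V_3=-1]  = -25
V_6 = -2*V_5 - 2*V_3 + 2*V_4  [with V_5=-25, V_3=-1, V_4=8]  = 68
V_7 = max(V_6, V_4) - 5  [with V_6=68, V_4=8]  = 63

63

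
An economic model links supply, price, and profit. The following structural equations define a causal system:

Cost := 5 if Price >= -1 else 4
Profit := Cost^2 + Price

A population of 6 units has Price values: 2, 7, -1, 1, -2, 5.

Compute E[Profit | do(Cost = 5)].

Under do(Cost=5), Cost's equation is replaced by Cost=5 for every unit. Per-unit Profit: 27, 32, 24, 26, 23, 30. Mean = 27.

27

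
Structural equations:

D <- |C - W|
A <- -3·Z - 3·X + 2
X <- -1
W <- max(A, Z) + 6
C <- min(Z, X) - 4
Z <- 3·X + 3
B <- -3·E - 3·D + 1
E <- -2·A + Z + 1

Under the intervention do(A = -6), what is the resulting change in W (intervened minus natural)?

do(A=-6) replaces the equation A <- -3·Z - 3·X + 2 with the constant A = -6.
Z = 3·X + 3  [with X=-1]  = 0
W = max(A, Z) + 6  [with A=-6, Z=0]  = 6
Without intervention: Z = 3·X + 3  [with X=-1]  = 0; A = -3·Z - 3·X + 2  [with Z=0, X=-1]  = 5; W = max(A, Z) + 6  [with A=5, Z=0]  = 11.
Change = 6 − 11 = -5.

-5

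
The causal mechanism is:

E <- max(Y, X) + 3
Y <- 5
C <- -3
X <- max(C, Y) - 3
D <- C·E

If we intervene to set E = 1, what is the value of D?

Intervening sets E = 1 and removes its equation (E <- max(Y, X) + 3).
D = C·E  [with C=-3, E=1]  = -3

-3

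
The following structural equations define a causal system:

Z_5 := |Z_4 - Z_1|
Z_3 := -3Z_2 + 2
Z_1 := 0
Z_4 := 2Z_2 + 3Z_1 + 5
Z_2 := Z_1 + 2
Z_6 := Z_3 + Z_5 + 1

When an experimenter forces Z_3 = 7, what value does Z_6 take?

The intervention breaks the incoming arrows to Z_3: Z_3 := -3Z_2 + 2 no longer applies, and Z_3 = 7.
Z_2 = Z_1 + 2  [with Z_1=0]  = 2
Z_4 = 2Z_2 + 3Z_1 + 5  [with Z_2=2, Z_1=0]  = 9
Z_5 = |Z_4 - Z_1|  [with Z_4=9, Z_1=0]  = 9
Z_6 = Z_3 + Z_5 + 1  [with Z_3=7, Z_5=9]  = 17

17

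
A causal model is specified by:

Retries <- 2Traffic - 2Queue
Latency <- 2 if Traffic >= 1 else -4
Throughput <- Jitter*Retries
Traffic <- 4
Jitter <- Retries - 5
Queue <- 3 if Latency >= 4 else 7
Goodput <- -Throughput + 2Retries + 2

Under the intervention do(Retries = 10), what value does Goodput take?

-28

The intervention breaks the incoming arrows to Retries: Retries <- 2Traffic - 2Queue no longer applies, and Retries = 10.
Jitter = Retries - 5  [with Retries=10]  = 5
Throughput = Jitter*Retries  [with Jitter=5, Retries=10]  = 50
Goodput = -Throughput + 2Retries + 2  [with Throughput=50, Retries=10]  = -28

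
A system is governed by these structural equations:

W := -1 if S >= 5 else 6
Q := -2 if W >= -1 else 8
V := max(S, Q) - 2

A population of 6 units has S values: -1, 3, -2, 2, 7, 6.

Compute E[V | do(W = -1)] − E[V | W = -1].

-4

Under do(W=-1), W's equation is replaced by W=-1 for every unit. Per-unit V: -3, 1, -4, 0, 5, 4. Mean = 0.5.
E[V|W=-1] averages over only the 2 units with W=-1 (S = 7, 6): V = 5, 4, mean 4.5.
Difference = 0.5 − 4.5 = -4.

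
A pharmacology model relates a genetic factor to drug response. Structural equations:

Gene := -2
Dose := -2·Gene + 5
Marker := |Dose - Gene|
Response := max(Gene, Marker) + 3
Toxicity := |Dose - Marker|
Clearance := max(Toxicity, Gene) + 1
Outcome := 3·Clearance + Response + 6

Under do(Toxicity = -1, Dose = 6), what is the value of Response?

11

Setting Toxicity = -1, Dose = 6 by intervention discards those variables' equations.
Marker = |Dose - Gene|  [with Dose=6, Gene=-2]  = 8
Response = max(Gene, Marker) + 3  [with Gene=-2, Marker=8]  = 11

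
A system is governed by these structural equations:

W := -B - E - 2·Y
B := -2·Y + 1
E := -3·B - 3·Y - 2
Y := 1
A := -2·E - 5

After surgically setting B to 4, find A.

29

do(B=4) replaces the equation B := -2·Y + 1 with the constant B = 4.
E = -3·B - 3·Y - 2  [with B=4, Y=1]  = -17
A = -2·E - 5  [with E=-17]  = 29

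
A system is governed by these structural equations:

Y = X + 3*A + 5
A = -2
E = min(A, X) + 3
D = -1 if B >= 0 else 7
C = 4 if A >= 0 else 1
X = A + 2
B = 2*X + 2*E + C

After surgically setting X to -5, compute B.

Under do(X=-5), the mechanism X = A + 2 is discarded; X is fixed at -5.
E = min(A, X) + 3  [with A=-2, X=-5]  = -2
C = 4 if A >= 0 else 1  [with A=-2]  = 1
B = 2*X + 2*E + C  [with X=-5, E=-2, C=1]  = -13

-13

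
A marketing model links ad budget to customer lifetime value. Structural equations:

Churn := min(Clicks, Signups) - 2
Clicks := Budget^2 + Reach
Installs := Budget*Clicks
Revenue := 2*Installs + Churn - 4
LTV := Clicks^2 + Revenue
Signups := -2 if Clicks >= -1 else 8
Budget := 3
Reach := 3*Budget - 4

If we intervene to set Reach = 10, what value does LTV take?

467

do(Reach=10) replaces the equation Reach := 3*Budget - 4 with the constant Reach = 10.
Clicks = Budget^2 + Reach  [with Budget=3, Reach=10]  = 19
Installs = Budget*Clicks  [with Budget=3, Clicks=19]  = 57
Signups = -2 if Clicks >= -1 else 8  [with Clicks=19]  = -2
Churn = min(Clicks, Signups) - 2  [with Clicks=19, Signups=-2]  = -4
Revenue = 2*Installs + Churn - 4  [with Installs=57, Churn=-4]  = 106
LTV = Clicks^2 + Revenue  [with Clicks=19, Revenue=106]  = 467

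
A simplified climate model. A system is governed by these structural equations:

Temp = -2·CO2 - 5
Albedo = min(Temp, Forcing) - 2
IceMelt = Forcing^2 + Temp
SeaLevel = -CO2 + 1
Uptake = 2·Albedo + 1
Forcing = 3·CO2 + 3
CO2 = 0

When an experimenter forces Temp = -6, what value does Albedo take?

do(Temp=-6) replaces the equation Temp = -2·CO2 - 5 with the constant Temp = -6.
Forcing = 3·CO2 + 3  [with CO2=0]  = 3
Albedo = min(Temp, Forcing) - 2  [with Temp=-6, Forcing=3]  = -8

-8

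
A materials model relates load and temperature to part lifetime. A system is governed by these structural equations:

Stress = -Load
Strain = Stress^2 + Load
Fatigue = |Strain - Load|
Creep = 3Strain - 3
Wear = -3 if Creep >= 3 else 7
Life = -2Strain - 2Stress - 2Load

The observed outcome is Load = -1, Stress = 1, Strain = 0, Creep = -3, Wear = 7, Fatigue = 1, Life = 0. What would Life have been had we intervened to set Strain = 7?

The intervention breaks the incoming arrows to Strain: Strain = Stress^2 + Load no longer applies, and Strain = 7.
Stress = -Load  [with Load=-1]  = 1
Life = -2Strain - 2Stress - 2Load  [with Strain=7, Stress=1, Load=-1]  = -14

-14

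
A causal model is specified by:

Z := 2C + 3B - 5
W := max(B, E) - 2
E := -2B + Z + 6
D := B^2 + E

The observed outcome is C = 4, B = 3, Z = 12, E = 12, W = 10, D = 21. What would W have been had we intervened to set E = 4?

Intervening sets E = 4 and removes its equation (E := -2B + Z + 6).
W = max(B, E) - 2  [with B=3, E=4]  = 2

2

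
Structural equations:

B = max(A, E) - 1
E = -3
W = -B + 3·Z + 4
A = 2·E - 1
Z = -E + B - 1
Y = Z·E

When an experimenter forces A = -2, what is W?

do(A=-2) replaces the equation A = 2·E - 1 with the constant A = -2.
B = max(A, E) - 1  [with A=-2, E=-3]  = -3
Z = -E + B - 1  [with E=-3, B=-3]  = -1
W = -B + 3·Z + 4  [with B=-3, Z=-1]  = 4

4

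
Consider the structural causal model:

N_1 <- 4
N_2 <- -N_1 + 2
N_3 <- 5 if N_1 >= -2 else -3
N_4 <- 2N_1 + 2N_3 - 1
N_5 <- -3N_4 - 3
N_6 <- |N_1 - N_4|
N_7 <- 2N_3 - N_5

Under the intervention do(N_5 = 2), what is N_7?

8

Under do(N_5=2), the mechanism N_5 <- -3N_4 - 3 is discarded; N_5 is fixed at 2.
N_3 = 5 if N_1 >= -2 else -3  [with N_1=4]  = 5
N_7 = 2N_3 - N_5  [with N_3=5, N_5=2]  = 8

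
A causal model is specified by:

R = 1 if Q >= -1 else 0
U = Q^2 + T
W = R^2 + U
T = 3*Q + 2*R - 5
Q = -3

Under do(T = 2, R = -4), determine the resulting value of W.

Setting T = 2, R = -4 by intervention discards those variables' equations.
U = Q^2 + T  [with Q=-3, T=2]  = 11
W = R^2 + U  [with R=-4, U=11]  = 27

27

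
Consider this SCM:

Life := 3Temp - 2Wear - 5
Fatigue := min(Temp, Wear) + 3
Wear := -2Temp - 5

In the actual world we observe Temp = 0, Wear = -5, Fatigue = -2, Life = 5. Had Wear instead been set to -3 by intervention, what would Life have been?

1

Under do(Wear=-3), the mechanism Wear := -2Temp - 5 is discarded; Wear is fixed at -3.
Life = 3Temp - 2Wear - 5  [with Temp=0, Wear=-3]  = 1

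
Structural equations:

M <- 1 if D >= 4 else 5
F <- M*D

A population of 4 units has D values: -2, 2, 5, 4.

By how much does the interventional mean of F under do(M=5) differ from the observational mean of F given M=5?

do(M=5) breaks M's dependence on D. With M=5 fixed, F across the units is -10, 10, 25, 20, mean 11.25.
Observing M=5 restricts to units where M's equation naturally yields 5: D ∈ {-2, 2}. In that subpopulation F = -10, 10, mean 0.
Difference = 11.25 − 0 = 11.25.

11.25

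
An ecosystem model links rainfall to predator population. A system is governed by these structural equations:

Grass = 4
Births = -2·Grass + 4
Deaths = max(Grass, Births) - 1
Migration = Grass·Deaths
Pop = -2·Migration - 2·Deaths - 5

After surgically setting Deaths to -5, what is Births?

-4

Under do(Deaths=-5), the mechanism Deaths = max(Grass, Births) - 1 is discarded; Deaths is fixed at -5.
Since Births is not a descendant of the intervened variable, it is unaffected.
Births = -2·Grass + 4  [with Grass=4]  = -4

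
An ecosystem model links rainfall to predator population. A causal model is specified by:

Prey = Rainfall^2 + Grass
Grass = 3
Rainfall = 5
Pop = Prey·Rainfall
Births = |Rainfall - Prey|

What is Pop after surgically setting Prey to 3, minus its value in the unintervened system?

-125

do(Prey=3) replaces the equation Prey = Rainfall^2 + Grass with the constant Prey = 3.
Pop = Prey·Rainfall  [with Prey=3, Rainfall=5]  = 15
Without intervention: Prey = Rainfall^2 + Grass  [with Rainfall=5, Grass=3]  = 28; Pop = Prey·Rainfall  [with Prey=28, Rainfall=5]  = 140.
Change = 15 − 140 = -125.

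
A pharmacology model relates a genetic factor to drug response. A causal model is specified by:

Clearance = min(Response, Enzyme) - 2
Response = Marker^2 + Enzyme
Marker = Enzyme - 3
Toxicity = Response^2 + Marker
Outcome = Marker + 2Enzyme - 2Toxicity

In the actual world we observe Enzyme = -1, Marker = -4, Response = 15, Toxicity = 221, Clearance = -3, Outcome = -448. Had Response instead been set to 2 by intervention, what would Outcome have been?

The intervention breaks the incoming arrows to Response: Response = Marker^2 + Enzyme no longer applies, and Response = 2.
Marker = Enzyme - 3  [with Enzyme=-1]  = -4
Toxicity = Response^2 + Marker  [with Response=2, Marker=-4]  = 0
Outcome = Marker + 2Enzyme - 2Toxicity  [with Marker=-4, Enzyme=-1, Toxicity=0]  = -6

-6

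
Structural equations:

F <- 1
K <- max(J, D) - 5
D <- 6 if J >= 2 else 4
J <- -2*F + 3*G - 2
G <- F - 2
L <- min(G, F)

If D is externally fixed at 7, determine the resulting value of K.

Under do(D=7), the mechanism D <- 6 if J >= 2 else 4 is discarded; D is fixed at 7.
G = F - 2  [with F=1]  = -1
J = -2*F + 3*G - 2  [with F=1, G=-1]  = -7
K = max(J, D) - 5  [with J=-7, D=7]  = 2

2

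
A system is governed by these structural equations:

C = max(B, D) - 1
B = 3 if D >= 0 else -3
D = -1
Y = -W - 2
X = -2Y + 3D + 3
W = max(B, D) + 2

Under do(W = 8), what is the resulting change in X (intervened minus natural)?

14

Under do(W=8), the mechanism W = max(B, D) + 2 is discarded; W is fixed at 8.
Y = -W - 2  [with W=8]  = -10
X = -2Y + 3D + 3  [with Y=-10, D=-1]  = 20
Without intervention: B = 3 if D >= 0 else -3  [with D=-1]  = -3; W = max(B, D) + 2  [with B=-3, D=-1]  = 1; Y = -W - 2  [with W=1]  = -3; X = -2Y + 3D + 3  [with Y=-3, D=-1]  = 6.
Change = 20 − 6 = 14.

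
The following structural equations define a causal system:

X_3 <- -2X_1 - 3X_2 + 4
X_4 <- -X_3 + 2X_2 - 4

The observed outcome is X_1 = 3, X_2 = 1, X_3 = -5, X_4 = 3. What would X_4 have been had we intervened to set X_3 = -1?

-1

The intervention breaks the incoming arrows to X_3: X_3 <- -2X_1 - 3X_2 + 4 no longer applies, and X_3 = -1.
X_4 = -X_3 + 2X_2 - 4  [with X_3=-1, X_2=1]  = -1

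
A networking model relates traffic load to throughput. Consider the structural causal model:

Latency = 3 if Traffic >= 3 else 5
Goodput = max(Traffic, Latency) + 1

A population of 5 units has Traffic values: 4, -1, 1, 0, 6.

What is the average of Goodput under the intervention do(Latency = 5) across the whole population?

6.2

do(Latency=5) breaks Latency's dependence on Traffic. With Latency=5 fixed, Goodput across the units is 6, 6, 6, 6, 7, mean 6.2.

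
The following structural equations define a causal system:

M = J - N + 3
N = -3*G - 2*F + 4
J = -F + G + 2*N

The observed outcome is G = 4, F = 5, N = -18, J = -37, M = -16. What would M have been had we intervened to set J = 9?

30

Intervening sets J = 9 and removes its equation (J = -F + G + 2*N).
N = -3*G - 2*F + 4  [with G=4, F=5]  = -18
M = J - N + 3  [with J=9, N=-18]  = 30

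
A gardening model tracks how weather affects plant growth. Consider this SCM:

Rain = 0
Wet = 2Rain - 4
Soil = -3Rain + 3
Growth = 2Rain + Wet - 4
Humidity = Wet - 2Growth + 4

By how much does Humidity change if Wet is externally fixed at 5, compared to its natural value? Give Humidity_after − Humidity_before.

-9

do(Wet=5) replaces the equation Wet = 2Rain - 4 with the constant Wet = 5.
Growth = 2Rain + Wet - 4  [with Rain=0, Wet=5]  = 1
Humidity = Wet - 2Growth + 4  [with Wet=5, Growth=1]  = 7
Without intervention: Wet = 2Rain - 4  [with Rain=0]  = -4; Growth = 2Rain + Wet - 4  [with Rain=0, Wet=-4]  = -8; Humidity = Wet - 2Growth + 4  [with Wet=-4, Growth=-8]  = 16.
Change = 7 − 16 = -9.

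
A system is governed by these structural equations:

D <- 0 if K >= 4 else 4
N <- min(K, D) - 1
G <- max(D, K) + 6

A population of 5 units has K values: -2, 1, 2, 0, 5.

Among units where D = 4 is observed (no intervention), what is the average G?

10

E[G|D=4] averages over only the 4 units with D=4 (K = -2, 1, 2, 0): G = 10, 10, 10, 10, mean 10.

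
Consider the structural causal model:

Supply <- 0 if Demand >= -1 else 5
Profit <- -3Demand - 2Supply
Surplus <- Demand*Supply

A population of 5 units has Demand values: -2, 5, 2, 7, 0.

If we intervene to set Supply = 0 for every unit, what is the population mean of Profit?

-7.2

Every unit gets Supply=0 under the intervention. Profit values become 6, -15, -6, -21, 0; E[Profit|do(Supply=0)] = -7.2.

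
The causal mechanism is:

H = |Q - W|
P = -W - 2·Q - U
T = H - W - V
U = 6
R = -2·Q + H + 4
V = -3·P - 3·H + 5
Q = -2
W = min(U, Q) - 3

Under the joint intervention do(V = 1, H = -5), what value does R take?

3

Under do(V = 1, H = -5), each intervened variable's structural equation is replaced by its fixed value.
R = -2·Q + H + 4  [with Q=-2, H=-5]  = 3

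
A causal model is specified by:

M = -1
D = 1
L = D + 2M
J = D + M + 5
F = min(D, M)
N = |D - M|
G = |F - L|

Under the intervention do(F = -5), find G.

Under do(F=-5), the mechanism F = min(D, M) is discarded; F is fixed at -5.
L = D + 2M  [with D=1, M=-1]  = -1
G = |F - L|  [with F=-5, L=-1]  = 4

4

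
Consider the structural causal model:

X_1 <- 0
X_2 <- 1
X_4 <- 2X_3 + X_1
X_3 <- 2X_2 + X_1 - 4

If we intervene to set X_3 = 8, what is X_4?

The intervention breaks the incoming arrows to X_3: X_3 <- 2X_2 + X_1 - 4 no longer applies, and X_3 = 8.
X_4 = 2X_3 + X_1  [with X_3=8, X_1=0]  = 16

16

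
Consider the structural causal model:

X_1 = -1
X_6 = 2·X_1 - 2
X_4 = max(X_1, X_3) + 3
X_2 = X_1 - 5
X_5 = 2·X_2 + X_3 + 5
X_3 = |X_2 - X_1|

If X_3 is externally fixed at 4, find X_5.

do(X_3=4) replaces the equation X_3 = |X_2 - X_1| with the constant X_3 = 4.
X_2 = X_1 - 5  [with X_1=-1]  = -6
X_5 = 2·X_2 + X_3 + 5  [with X_2=-6, X_3=4]  = -3

-3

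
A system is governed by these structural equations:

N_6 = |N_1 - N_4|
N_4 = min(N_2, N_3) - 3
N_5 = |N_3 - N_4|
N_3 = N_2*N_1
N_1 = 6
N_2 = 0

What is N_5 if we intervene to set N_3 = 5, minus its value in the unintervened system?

5

do(N_3=5) replaces the equation N_3 = N_2*N_1 with the constant N_3 = 5.
N_4 = min(N_2, N_3) - 3  [with N_2=0, N_3=5]  = -3
N_5 = |N_3 - N_4|  [with N_3=5, N_4=-3]  = 8
Without intervention: N_3 = N_2*N_1  [with N_2=0, N_1=6]  = 0; N_4 = min(N_2, N_3) - 3  [with N_2=0, N_3=0]  = -3; N_5 = |N_3 - N_4|  [with N_3=0, N_4=-3]  = 3.
Change = 8 − 3 = 5.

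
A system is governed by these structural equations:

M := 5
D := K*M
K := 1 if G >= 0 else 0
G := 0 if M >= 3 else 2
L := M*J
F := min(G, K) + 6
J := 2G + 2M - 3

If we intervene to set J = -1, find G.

0

Under do(J=-1), the mechanism J := 2G + 2M - 3 is discarded; J is fixed at -1.
Since G is not a descendant of the intervened variable, it is unaffected.
G = 0 if M >= 3 else 2  [with M=5]  = 0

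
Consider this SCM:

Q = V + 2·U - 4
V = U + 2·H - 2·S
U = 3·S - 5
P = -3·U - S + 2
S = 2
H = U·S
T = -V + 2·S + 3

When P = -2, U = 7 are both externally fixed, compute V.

Under do(P = -2, U = 7), each intervened variable's structural equation is replaced by its fixed value.
H = U·S  [with U=7, S=2]  = 14
V = U + 2·H - 2·S  [with U=7, H=14, S=2]  = 31

31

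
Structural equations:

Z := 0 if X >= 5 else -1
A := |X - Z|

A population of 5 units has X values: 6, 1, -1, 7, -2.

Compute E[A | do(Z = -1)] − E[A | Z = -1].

2.6

Under do(Z=-1), Z's equation is replaced by Z=-1 for every unit. Per-unit A: 7, 2, 0, 8, 1. Mean = 3.6.
E[A|Z=-1] averages over only the 3 units with Z=-1 (X = 1, -1, -2): A = 2, 0, 1, mean 1.
Difference = 3.6 − 1 = 2.6.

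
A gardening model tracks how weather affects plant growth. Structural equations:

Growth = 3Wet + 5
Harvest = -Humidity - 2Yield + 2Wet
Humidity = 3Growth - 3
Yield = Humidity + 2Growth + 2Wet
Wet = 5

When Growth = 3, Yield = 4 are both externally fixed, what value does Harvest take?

Setting Growth = 3, Yield = 4 by intervention discards those variables' equations.
Humidity = 3Growth - 3  [with Growth=3]  = 6
Harvest = -Humidity - 2Yield + 2Wet  [with Humidity=6, Yield=4, Wet=5]  = -4

-4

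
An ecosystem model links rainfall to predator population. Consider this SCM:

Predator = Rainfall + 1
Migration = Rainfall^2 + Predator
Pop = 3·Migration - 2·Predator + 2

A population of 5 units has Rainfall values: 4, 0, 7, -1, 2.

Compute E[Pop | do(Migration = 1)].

-1.8

Every unit gets Migration=1 under the intervention. Pop values become -5, 3, -11, 5, -1; E[Pop|do(Migration=1)] = -1.8.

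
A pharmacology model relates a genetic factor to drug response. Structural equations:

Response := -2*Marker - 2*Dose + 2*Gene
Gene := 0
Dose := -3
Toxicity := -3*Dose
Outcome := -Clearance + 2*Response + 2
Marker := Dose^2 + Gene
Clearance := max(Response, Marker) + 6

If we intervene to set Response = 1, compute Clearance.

15

Under do(Response=1), the mechanism Response := -2*Marker - 2*Dose + 2*Gene is discarded; Response is fixed at 1.
Marker = Dose^2 + Gene  [with Dose=-3, Gene=0]  = 9
Clearance = max(Response, Marker) + 6  [with Response=1, Marker=9]  = 15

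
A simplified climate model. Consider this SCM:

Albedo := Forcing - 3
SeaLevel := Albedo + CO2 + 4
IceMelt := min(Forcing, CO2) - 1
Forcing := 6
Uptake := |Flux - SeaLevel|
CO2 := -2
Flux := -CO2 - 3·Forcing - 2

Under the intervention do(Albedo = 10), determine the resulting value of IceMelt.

-3

Under do(Albedo=10), the mechanism Albedo := Forcing - 3 is discarded; Albedo is fixed at 10.
Since IceMelt is not a descendant of the intervened variable, it is unaffected.
IceMelt = min(Forcing, CO2) - 1  [with Forcing=6, CO2=-2]  = -3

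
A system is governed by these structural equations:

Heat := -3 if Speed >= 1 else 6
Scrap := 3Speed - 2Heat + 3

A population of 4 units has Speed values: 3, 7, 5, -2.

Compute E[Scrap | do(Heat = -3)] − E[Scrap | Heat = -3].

Under do(Heat=-3), Heat's equation is replaced by Heat=-3 for every unit. Per-unit Scrap: 18, 30, 24, 3. Mean = 18.75.
E[Scrap|Heat=-3] averages over only the 3 units with Heat=-3 (Speed = 3, 7, 5): Scrap = 18, 30, 24, mean 24.
Difference = 18.75 − 24 = -5.25.

-5.25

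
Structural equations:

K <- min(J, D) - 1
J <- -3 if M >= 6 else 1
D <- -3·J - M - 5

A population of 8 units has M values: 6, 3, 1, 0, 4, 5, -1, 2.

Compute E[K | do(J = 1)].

do(J=1) breaks J's dependence on M. With J=1 fixed, K across the units is -15, -12, -10, -9, -13, -14, -8, -11, mean -11.5.

-11.5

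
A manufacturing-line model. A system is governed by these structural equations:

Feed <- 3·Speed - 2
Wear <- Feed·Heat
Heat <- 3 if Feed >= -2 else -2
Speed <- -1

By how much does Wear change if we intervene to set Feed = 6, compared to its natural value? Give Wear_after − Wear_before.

8

Under do(Feed=6), the mechanism Feed <- 3·Speed - 2 is discarded; Feed is fixed at 6.
Heat = 3 if Feed >= -2 else -2  [with Feed=6]  = 3
Wear = Feed·Heat  [with Feed=6, Heat=3]  = 18
Without intervention: Feed = 3·Speed - 2  [with Speed=-1]  = -5; Heat = 3 if Feed >= -2 else -2  [with Feed=-5]  = -2; Wear = Feed·Heat  [with Feed=-5, Heat=-2]  = 10.
Change = 18 − 10 = 8.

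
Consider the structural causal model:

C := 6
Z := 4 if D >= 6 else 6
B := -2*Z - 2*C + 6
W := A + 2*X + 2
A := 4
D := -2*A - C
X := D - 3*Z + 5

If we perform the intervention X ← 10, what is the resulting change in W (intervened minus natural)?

74

The intervention breaks the incoming arrows to X: X := D - 3*Z + 5 no longer applies, and X = 10.
W = A + 2*X + 2  [with A=4, X=10]  = 26
Without intervention: D = -2*A - C  [with A=4, C=6]  = -14; Z = 4 if D >= 6 else 6  [with D=-14]  = 6; X = D - 3*Z + 5  [with D=-14, Z=6]  = -27; W = A + 2*X + 2  [with A=4, X=-27]  = -48.
Change = 26 − (-48) = 74.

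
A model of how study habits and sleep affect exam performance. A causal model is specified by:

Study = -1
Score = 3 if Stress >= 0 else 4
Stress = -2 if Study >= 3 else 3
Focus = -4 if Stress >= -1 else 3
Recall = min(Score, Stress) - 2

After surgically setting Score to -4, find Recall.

-6

Intervening sets Score = -4 and removes its equation (Score = 3 if Stress >= 0 else 4).
Stress = -2 if Study >= 3 else 3  [with Study=-1]  = 3
Recall = min(Score, Stress) - 2  [with Score=-4, Stress=3]  = -6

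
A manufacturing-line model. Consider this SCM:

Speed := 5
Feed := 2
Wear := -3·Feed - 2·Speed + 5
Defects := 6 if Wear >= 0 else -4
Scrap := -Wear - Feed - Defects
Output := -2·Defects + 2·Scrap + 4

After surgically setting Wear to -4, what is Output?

24

The intervention breaks the incoming arrows to Wear: Wear := -3·Feed - 2·Speed + 5 no longer applies, and Wear = -4.
Defects = 6 if Wear >= 0 else -4  [with Wear=-4]  = -4
Scrap = -Wear - Feed - Defects  [with Wear=-4, Feed=2, Defects=-4]  = 6
Output = -2·Defects + 2·Scrap + 4  [with Defects=-4, Scrap=6]  = 24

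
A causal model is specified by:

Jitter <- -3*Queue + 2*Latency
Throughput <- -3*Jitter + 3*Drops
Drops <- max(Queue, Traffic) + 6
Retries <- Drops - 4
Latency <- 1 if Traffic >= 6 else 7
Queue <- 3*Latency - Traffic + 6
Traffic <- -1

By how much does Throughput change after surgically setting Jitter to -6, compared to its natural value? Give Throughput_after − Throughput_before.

Intervening sets Jitter = -6 and removes its equation (Jitter <- -3*Queue + 2*Latency).
Latency = 1 if Traffic >= 6 else 7  [with Traffic=-1]  = 7
Queue = 3*Latency - Traffic + 6  [with Latency=7, Traffic=-1]  = 28
Drops = max(Queue, Traffic) + 6  [with Queue=28, Traffic=-1]  = 34
Throughput = -3*Jitter + 3*Drops  [with Jitter=-6, Drops=34]  = 120
Without intervention: Latency = 1 if Traffic >= 6 else 7  [with Traffic=-1]  = 7; Queue = 3*Latency - Traffic + 6  [with Latency=7, Traffic=-1]  = 28; Drops = max(Queue, Traffic) + 6  [with Queue=28, Traffic=-1]  = 34; Jitter = -3*Queue + 2*Latency  [with Queue=28, Latency=7]  = -70; Throughput = -3*Jitter + 3*Drops  [with Jitter=-70, Drops=34]  = 312.
Change = 120 − 312 = -192.

-192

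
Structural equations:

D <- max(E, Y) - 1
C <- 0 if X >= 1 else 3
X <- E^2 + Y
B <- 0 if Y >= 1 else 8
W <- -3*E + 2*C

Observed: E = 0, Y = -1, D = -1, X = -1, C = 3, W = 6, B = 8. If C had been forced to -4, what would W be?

-8

The intervention breaks the incoming arrows to C: C <- 0 if X >= 1 else 3 no longer applies, and C = -4.
W = -3*E + 2*C  [with E=0, C=-4]  = -8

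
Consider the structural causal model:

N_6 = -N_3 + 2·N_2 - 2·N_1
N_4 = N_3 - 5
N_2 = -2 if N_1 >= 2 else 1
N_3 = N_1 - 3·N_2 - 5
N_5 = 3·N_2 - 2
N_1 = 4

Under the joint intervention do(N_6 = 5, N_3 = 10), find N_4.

5

Under do(N_6 = 5, N_3 = 10), each intervened variable's structural equation is replaced by its fixed value.
N_4 = N_3 - 5  [with N_3=10]  = 5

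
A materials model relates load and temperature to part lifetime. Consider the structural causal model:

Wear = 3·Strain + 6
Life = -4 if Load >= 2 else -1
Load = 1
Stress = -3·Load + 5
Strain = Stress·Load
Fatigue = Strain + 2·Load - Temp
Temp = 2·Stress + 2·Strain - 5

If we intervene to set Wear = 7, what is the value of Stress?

2

Under do(Wear=7), the mechanism Wear = 3·Strain + 6 is discarded; Wear is fixed at 7.
No directed path runs from Wear to Stress, so Stress keeps its natural value.
Stress = -3·Load + 5  [with Load=1]  = 2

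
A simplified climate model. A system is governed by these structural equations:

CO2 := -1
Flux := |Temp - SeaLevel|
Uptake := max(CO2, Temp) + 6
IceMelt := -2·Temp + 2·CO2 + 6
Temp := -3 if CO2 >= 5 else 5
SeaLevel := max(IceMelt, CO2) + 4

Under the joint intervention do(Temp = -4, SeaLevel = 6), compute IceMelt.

The joint intervention fixes Temp = -4, SeaLevel = 6, removing each variable's own equation.
IceMelt = -2·Temp + 2·CO2 + 6  [with Temp=-4, CO2=-1]  = 12

12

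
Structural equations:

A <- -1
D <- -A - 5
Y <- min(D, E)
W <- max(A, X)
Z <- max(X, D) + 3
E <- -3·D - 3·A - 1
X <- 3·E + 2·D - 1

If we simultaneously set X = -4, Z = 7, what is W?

Under do(X = -4, Z = 7), each intervened variable's structural equation is replaced by its fixed value.
W = max(A, X)  [with A=-1, X=-4]  = -1

-1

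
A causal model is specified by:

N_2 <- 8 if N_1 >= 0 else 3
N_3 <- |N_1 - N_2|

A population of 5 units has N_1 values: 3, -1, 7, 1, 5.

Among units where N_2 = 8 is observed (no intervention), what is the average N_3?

4

Conditioning on N_2=8 selects the 4 unit(s) with N_1 ∈ {3, 7, 1, 5}. Their N_3 values: 5, 1, 7, 3. Mean = 4.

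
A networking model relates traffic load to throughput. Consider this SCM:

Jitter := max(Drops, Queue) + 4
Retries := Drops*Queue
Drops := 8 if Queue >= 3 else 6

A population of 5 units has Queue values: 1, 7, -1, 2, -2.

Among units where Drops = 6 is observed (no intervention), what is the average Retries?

Conditioning on Drops=6 selects the 4 unit(s) with Queue ∈ {1, -1, 2, -2}. Their Retries values: 6, -6, 12, -12. Mean = 0.

0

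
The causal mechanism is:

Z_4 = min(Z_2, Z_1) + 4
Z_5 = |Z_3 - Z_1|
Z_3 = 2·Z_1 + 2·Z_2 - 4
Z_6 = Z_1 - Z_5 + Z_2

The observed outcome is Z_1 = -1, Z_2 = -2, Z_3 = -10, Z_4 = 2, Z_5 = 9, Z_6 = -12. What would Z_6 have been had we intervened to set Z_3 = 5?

-9

The intervention breaks the incoming arrows to Z_3: Z_3 = 2·Z_1 + 2·Z_2 - 4 no longer applies, and Z_3 = 5.
Z_5 = |Z_3 - Z_1|  [with Z_3=5, Z_1=-1]  = 6
Z_6 = Z_1 - Z_5 + Z_2  [with Z_1=-1, Z_5=6, Z_2=-2]  = -9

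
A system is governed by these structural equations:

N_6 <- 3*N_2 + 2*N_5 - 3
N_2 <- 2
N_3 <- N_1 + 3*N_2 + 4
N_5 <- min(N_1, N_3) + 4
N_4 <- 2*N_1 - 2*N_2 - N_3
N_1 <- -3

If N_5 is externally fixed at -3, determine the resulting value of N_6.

-3

The intervention breaks the incoming arrows to N_5: N_5 <- min(N_1, N_3) + 4 no longer applies, and N_5 = -3.
N_6 = 3*N_2 + 2*N_5 - 3  [with N_2=2, N_5=-3]  = -3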